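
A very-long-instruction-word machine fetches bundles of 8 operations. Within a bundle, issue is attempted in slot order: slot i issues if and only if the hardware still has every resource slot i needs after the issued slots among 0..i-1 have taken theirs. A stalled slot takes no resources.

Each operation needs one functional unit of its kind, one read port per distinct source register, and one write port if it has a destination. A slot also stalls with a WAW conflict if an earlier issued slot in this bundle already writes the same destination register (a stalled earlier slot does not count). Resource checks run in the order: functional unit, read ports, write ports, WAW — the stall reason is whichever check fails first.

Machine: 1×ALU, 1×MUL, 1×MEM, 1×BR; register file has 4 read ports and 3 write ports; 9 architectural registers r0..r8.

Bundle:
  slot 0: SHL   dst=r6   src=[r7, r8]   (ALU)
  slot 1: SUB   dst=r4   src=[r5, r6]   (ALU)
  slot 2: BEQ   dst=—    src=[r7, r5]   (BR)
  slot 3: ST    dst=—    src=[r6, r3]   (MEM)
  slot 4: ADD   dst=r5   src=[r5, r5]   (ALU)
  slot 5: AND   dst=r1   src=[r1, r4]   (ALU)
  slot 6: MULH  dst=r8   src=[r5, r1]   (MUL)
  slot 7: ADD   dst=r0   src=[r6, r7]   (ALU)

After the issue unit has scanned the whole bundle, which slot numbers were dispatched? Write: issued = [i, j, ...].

  0. ALU→r6 ⇒ go  {0A/1Mu/1Ld/1B | 2r 2w}
  1. ALU→r4 ⇒ no(FU)  {0A/1Mu/1Ld/1B | 2r 2w}
  2. BR ⇒ go  {0A/1Mu/1Ld/0B | 0r 2w}
  3. MEM ⇒ no(RD_PORT)  {0A/1Mu/1Ld/0B | 0r 2w}
  4. ALU→r5 ⇒ no(FU)  {0A/1Mu/1Ld/0B | 0r 2w}
  5. ALU→r1 ⇒ no(FU)  {0A/1Mu/1Ld/0B | 0r 2w}
  6. MUL→r8 ⇒ no(RD_PORT)  {0A/1Mu/1Ld/0B | 0r 2w}
  7. ALU→r0 ⇒ no(FU)  {0A/1Mu/1Ld/0B | 0r 2w}

issued = [0, 2]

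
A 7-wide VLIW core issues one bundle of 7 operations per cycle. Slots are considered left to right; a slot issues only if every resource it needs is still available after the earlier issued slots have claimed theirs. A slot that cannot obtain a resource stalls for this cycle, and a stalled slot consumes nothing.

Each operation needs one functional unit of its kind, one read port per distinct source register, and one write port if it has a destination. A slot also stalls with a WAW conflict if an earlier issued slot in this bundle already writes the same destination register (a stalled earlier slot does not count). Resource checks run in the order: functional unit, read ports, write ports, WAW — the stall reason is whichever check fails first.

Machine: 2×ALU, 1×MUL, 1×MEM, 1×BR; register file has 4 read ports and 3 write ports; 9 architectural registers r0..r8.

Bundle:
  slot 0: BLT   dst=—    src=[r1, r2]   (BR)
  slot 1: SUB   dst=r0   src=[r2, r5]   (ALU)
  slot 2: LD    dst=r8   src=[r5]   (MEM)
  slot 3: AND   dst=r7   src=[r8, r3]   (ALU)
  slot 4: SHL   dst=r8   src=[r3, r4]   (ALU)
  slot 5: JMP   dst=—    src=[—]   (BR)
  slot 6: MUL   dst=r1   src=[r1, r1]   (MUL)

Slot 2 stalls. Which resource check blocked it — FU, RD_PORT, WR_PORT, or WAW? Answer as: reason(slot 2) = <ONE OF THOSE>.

[0] BR needs rd=2 wr=0: ok; after: ALU=2 MUL=1 MEM=1 BR=0, R=2, W=3
[1] ALU needs rd=2 wr=1: ok; after: ALU=1 MUL=1 MEM=1 BR=0, R=0, W=2
[2] MEM needs rd=1 wr=1: RD_PORT; after: ALU=1 MUL=1 MEM=1 BR=0, R=0, W=2
[3] ALU needs rd=2 wr=1: RD_PORT; after: ALU=1 MUL=1 MEM=1 BR=0, R=0, W=2
[4] ALU needs rd=2 wr=1: RD_PORT; after: ALU=1 MUL=1 MEM=1 BR=0, R=0, W=2
[5] BR needs rd=0 wr=0: FU; after: ALU=1 MUL=1 MEM=1 BR=0, R=0, W=2
[6] MUL needs rd=1 wr=1: RD_PORT; after: ALU=1 MUL=1 MEM=1 BR=0, R=0, W=2

reason(slot 2) = RD_PORT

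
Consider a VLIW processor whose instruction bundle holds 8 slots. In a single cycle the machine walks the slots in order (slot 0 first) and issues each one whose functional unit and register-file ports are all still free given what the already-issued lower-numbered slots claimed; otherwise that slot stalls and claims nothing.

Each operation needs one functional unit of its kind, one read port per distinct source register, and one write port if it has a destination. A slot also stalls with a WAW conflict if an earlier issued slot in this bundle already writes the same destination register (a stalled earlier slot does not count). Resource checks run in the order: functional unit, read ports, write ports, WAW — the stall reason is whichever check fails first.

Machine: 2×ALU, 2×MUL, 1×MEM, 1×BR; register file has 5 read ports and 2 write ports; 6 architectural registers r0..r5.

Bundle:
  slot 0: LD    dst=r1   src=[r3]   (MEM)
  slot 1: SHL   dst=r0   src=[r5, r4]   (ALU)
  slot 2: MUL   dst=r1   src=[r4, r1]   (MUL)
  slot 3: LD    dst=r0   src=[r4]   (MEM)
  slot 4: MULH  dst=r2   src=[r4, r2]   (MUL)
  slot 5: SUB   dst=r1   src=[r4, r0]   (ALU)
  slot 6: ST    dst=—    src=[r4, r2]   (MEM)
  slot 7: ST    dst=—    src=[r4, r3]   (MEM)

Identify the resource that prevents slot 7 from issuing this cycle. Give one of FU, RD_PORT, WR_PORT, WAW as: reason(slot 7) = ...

reason(slot 7) = FU

(0) want 1×MEM +1rd +1wr — yes → AL2|MU2|ME0|BR1|rd4|wr1
(1) want 1×ALU +2rd +1wr — yes → AL1|MU2|ME0|BR1|rd2|wr0
(2) want 1×MUL +2rd +1wr — WR_PORT → AL1|MU2|ME0|BR1|rd2|wr0
(3) want 1×MEM +1rd +1wr — FU → AL1|MU2|ME0|BR1|rd2|wr0
(4) want 1×MUL +2rd +1wr — WR_PORT → AL1|MU2|ME0|BR1|rd2|wr0
(5) want 1×ALU +2rd +1wr — WR_PORT → AL1|MU2|ME0|BR1|rd2|wr0
(6) want 1×MEM +2rd +0wr — FU → AL1|MU2|ME0|BR1|rd2|wr0
(7) want 1×MEM +2rd +0wr — FU → AL1|MU2|ME0|BR1|rd2|wr0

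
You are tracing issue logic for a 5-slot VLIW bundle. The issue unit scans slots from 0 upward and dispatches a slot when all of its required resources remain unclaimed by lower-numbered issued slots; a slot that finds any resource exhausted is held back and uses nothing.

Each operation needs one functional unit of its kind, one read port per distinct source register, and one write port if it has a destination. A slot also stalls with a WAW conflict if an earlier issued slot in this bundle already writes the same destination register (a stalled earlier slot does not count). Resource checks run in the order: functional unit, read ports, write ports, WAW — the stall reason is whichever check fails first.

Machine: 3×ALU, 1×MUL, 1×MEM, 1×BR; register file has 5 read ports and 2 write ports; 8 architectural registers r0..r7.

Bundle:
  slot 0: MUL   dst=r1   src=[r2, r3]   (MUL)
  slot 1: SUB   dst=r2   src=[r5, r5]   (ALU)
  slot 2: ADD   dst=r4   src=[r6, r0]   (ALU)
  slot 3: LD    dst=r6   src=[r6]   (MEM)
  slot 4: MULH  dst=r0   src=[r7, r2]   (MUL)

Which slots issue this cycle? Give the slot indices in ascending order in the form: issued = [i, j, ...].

slot 0 (MUL): ISSUE — free A3,Mu0,Ld1,B1 rp3 wp1
slot 1 (ALU): ISSUE — free A2,Mu0,Ld1,B1 rp2 wp0
slot 2 (ALU): stall WR_PORT — free A2,Mu0,Ld1,B1 rp2 wp0
slot 3 (MEM): stall WR_PORT — free A2,Mu0,Ld1,B1 rp2 wp0
slot 4 (MUL): stall FU — free A2,Mu0,Ld1,B1 rp2 wp0

issued = [0, 1]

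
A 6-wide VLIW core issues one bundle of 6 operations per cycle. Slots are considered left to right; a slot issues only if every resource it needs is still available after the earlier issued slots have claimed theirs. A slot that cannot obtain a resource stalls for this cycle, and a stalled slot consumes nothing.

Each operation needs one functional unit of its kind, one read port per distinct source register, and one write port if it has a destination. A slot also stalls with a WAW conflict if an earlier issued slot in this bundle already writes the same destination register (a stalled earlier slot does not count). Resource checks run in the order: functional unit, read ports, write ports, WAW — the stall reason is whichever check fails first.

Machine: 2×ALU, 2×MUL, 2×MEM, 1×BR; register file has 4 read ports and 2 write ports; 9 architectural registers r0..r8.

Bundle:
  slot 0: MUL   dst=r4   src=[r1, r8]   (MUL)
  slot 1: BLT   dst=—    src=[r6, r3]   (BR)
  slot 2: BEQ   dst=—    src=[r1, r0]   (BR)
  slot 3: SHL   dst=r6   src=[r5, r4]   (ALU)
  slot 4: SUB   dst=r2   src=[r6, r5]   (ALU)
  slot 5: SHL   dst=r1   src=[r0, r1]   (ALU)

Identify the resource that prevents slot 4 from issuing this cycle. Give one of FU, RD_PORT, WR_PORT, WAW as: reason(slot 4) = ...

reason(slot 4) = RD_PORT

slot 0 (MUL): ISSUE — free A2,Mu1,Ld2,B1 rp2 wp1
slot 1 (BR): ISSUE — free A2,Mu1,Ld2,B0 rp0 wp1
slot 2 (BR): stall FU — free A2,Mu1,Ld2,B0 rp0 wp1
slot 3 (ALU): stall RD_PORT — free A2,Mu1,Ld2,B0 rp0 wp1
slot 4 (ALU): stall RD_PORT — free A2,Mu1,Ld2,B0 rp0 wp1
slot 5 (ALU): stall RD_PORT — free A2,Mu1,Ld2,B0 rp0 wp1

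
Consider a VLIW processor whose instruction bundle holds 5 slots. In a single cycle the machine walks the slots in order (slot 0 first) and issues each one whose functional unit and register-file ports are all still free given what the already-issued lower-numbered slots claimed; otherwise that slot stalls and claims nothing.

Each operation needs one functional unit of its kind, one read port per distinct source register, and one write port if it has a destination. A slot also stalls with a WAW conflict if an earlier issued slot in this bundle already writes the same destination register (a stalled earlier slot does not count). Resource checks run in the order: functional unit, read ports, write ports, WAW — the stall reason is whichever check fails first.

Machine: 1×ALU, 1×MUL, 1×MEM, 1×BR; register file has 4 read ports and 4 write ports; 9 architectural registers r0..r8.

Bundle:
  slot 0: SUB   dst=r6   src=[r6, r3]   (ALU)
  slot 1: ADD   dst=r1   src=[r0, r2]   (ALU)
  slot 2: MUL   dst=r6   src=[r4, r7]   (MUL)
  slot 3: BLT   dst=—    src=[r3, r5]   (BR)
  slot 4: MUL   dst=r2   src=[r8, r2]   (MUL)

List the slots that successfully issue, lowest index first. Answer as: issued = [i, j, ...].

  0. ALU→r6 ⇒ go  {0A/1Mu/1Ld/1B | 2r 3w}
  1. ALU→r1 ⇒ no(FU)  {0A/1Mu/1Ld/1B | 2r 3w}
  2. MUL→r6 ⇒ no(WAW)  {0A/1Mu/1Ld/1B | 2r 3w}
  3. BR ⇒ go  {0A/1Mu/1Ld/0B | 0r 3w}
  4. MUL→r2 ⇒ no(RD_PORT)  {0A/1Mu/1Ld/0B | 0r 3w}

issued = [0, 3]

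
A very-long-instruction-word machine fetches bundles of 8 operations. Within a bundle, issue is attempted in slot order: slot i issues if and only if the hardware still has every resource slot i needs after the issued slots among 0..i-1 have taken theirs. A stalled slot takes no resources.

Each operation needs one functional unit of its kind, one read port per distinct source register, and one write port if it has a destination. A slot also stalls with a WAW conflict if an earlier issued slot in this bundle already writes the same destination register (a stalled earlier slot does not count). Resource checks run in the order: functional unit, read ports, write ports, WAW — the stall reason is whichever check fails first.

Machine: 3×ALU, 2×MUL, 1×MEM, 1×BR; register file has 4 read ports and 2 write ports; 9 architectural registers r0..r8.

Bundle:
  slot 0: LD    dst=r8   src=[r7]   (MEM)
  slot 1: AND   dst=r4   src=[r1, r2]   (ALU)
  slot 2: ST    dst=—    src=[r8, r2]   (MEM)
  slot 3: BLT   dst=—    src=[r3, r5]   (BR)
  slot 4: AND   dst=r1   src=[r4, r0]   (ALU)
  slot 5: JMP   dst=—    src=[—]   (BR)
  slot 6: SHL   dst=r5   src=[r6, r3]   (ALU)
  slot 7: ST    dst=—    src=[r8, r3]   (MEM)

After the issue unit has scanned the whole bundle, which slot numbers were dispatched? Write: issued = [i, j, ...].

issued = [0, 1, 5]

slot 0 (MEM): ISSUE — free A3,Mu2,Ld0,B1 rp3 wp1
slot 1 (ALU): ISSUE — free A2,Mu2,Ld0,B1 rp1 wp0
slot 2 (MEM): stall FU — free A2,Mu2,Ld0,B1 rp1 wp0
slot 3 (BR): stall RD_PORT — free A2,Mu2,Ld0,B1 rp1 wp0
slot 4 (ALU): stall RD_PORT — free A2,Mu2,Ld0,B1 rp1 wp0
slot 5 (BR): ISSUE — free A2,Mu2,Ld0,B0 rp1 wp0
slot 6 (ALU): stall RD_PORT — free A2,Mu2,Ld0,B0 rp1 wp0
slot 7 (MEM): stall FU — free A2,Mu2,Ld0,B0 rp1 wp0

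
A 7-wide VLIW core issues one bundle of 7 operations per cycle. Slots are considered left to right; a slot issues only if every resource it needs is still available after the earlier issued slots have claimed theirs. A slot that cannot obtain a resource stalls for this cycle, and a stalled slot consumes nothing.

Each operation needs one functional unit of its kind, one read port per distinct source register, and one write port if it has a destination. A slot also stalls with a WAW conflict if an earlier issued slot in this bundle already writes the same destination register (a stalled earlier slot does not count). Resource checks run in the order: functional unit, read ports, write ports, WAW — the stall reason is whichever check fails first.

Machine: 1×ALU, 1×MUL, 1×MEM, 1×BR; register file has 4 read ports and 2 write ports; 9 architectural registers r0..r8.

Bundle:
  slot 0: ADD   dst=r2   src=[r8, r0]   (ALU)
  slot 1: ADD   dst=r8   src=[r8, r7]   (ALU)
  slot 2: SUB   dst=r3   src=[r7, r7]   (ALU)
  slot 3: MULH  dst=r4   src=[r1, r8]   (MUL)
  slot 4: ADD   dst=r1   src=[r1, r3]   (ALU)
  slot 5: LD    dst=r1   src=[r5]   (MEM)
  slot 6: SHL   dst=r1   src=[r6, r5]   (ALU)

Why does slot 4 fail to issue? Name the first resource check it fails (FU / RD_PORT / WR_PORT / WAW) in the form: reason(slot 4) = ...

reason(slot 4) = FU

(0) want 1×ALU +2rd +1wr — yes → AL0|MU1|ME1|BR1|rd2|wr1
(1) want 1×ALU +2rd +1wr — FU → AL0|MU1|ME1|BR1|rd2|wr1
(2) want 1×ALU +1rd +1wr — FU → AL0|MU1|ME1|BR1|rd2|wr1
(3) want 1×MUL +2rd +1wr — yes → AL0|MU0|ME1|BR1|rd0|wr0
(4) want 1×ALU +2rd +1wr — FU → AL0|MU0|ME1|BR1|rd0|wr0
(5) want 1×MEM +1rd +1wr — RD_PORT → AL0|MU0|ME1|BR1|rd0|wr0
(6) want 1×ALU +2rd +1wr — FU → AL0|MU0|ME1|BR1|rd0|wr0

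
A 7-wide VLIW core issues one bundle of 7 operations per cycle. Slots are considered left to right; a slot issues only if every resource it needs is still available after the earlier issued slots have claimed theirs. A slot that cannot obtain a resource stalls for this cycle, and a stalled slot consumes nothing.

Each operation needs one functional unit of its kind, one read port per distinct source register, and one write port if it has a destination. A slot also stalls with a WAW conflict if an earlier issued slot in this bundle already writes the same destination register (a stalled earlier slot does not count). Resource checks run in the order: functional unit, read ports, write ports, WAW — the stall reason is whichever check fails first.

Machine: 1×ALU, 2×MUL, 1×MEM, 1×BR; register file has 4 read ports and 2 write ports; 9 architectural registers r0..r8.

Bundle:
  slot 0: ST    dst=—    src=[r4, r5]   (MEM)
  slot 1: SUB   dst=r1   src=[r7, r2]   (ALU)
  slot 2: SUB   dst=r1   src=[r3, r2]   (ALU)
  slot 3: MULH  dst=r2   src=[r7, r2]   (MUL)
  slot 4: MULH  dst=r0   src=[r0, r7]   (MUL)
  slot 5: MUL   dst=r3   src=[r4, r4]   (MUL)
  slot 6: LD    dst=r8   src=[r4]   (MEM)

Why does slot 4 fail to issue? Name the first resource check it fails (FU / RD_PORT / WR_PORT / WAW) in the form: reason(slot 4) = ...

reason(slot 4) = RD_PORT

(0) want 1×MEM +2rd +0wr — yes → AL1|MU2|ME0|BR1|rd2|wr2
(1) want 1×ALU +2rd +1wr — yes → AL0|MU2|ME0|BR1|rd0|wr1
(2) want 1×ALU +2rd +1wr — FU → AL0|MU2|ME0|BR1|rd0|wr1
(3) want 1×MUL +2rd +1wr — RD_PORT → AL0|MU2|ME0|BR1|rd0|wr1
(4) want 1×MUL +2rd +1wr — RD_PORT → AL0|MU2|ME0|BR1|rd0|wr1
(5) want 1×MUL +1rd +1wr — RD_PORT → AL0|MU2|ME0|BR1|rd0|wr1
(6) want 1×MEM +1rd +1wr — FU → AL0|MU2|ME0|BR1|rd0|wr1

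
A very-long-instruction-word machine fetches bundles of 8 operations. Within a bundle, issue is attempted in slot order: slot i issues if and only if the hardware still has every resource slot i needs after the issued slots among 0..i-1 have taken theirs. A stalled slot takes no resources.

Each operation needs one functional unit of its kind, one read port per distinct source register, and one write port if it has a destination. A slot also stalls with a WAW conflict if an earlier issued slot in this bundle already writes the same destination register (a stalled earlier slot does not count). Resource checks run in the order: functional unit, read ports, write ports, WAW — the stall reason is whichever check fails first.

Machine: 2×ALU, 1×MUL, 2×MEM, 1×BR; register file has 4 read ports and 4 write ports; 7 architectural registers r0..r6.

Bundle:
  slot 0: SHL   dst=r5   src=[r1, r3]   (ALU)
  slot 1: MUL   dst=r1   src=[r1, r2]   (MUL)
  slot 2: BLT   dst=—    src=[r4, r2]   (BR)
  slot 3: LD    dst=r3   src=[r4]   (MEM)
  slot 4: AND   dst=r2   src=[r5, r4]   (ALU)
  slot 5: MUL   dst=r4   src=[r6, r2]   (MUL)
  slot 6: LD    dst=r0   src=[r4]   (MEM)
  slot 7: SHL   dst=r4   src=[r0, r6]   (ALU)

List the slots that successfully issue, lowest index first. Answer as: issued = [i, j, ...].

[0] ALU needs rd=2 wr=1: ok; after: ALU=1 MUL=1 MEM=2 BR=1, R=2, W=3
[1] MUL needs rd=2 wr=1: ok; after: ALU=1 MUL=0 MEM=2 BR=1, R=0, W=2
[2] BR needs rd=2 wr=0: RD_PORT; after: ALU=1 MUL=0 MEM=2 BR=1, R=0, W=2
[3] MEM needs rd=1 wr=1: RD_PORT; after: ALU=1 MUL=0 MEM=2 BR=1, R=0, W=2
[4] ALU needs rd=2 wr=1: RD_PORT; after: ALU=1 MUL=0 MEM=2 BR=1, R=0, W=2
[5] MUL needs rd=2 wr=1: FU; after: ALU=1 MUL=0 MEM=2 BR=1, R=0, W=2
[6] MEM needs rd=1 wr=1: RD_PORT; after: ALU=1 MUL=0 MEM=2 BR=1, R=0, W=2
[7] ALU needs rd=2 wr=1: RD_PORT; after: ALU=1 MUL=0 MEM=2 BR=1, R=0, W=2

issued = [0, 1]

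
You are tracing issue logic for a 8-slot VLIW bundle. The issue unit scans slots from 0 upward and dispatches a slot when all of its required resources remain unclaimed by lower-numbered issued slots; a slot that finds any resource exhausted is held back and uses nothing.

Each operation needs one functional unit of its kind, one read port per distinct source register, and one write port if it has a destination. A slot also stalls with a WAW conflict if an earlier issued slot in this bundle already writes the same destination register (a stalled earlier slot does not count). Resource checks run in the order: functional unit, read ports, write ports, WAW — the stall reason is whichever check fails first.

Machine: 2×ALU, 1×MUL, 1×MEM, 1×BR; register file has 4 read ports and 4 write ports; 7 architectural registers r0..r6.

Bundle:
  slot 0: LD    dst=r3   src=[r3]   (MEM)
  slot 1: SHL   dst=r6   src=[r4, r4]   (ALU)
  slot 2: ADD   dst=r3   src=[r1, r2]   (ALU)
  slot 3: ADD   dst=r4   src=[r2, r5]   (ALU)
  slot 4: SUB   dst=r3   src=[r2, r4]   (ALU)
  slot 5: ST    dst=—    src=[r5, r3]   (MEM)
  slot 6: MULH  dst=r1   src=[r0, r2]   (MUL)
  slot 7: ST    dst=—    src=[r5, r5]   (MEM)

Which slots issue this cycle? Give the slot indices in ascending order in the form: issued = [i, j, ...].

issued = [0, 1, 3]

[0] MEM needs rd=1 wr=1: ok; after: ALU=2 MUL=1 MEM=0 BR=1, R=3, W=3
[1] ALU needs rd=1 wr=1: ok; after: ALU=1 MUL=1 MEM=0 BR=1, R=2, W=2
[2] ALU needs rd=2 wr=1: WAW; after: ALU=1 MUL=1 MEM=0 BR=1, R=2, W=2
[3] ALU needs rd=2 wr=1: ok; after: ALU=0 MUL=1 MEM=0 BR=1, R=0, W=1
[4] ALU needs rd=2 wr=1: FU; after: ALU=0 MUL=1 MEM=0 BR=1, R=0, W=1
[5] MEM needs rd=2 wr=0: FU; after: ALU=0 MUL=1 MEM=0 BR=1, R=0, W=1
[6] MUL needs rd=2 wr=1: RD_PORT; after: ALU=0 MUL=1 MEM=0 BR=1, R=0, W=1
[7] MEM needs rd=1 wr=0: FU; after: ALU=0 MUL=1 MEM=0 BR=1, R=0, W=1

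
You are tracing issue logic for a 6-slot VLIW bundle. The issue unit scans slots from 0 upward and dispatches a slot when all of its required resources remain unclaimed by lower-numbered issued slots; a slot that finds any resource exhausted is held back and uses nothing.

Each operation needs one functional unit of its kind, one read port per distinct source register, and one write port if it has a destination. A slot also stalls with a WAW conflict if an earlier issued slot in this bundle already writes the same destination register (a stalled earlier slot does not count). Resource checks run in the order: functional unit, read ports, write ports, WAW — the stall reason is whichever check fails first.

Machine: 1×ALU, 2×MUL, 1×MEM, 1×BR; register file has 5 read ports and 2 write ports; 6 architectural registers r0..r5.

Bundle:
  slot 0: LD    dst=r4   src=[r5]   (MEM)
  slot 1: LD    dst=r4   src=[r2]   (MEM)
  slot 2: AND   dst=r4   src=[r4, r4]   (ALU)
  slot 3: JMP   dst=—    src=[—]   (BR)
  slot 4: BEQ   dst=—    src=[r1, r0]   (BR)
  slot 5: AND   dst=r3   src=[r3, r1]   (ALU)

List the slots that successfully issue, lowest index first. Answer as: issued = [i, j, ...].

#0 MEM src=r5 dispatched  <A:1 Mu:2 Ld:0 B:1 rd:4 wr:1>
#1 MEM src=r2 held:FU  <A:1 Mu:2 Ld:0 B:1 rd:4 wr:1>
#2 ALU src=r4,r4 held:WAW  <A:1 Mu:2 Ld:0 B:1 rd:4 wr:1>
#3 BR src=- dispatched  <A:1 Mu:2 Ld:0 B:0 rd:4 wr:1>
#4 BR src=r1,r0 held:FU  <A:1 Mu:2 Ld:0 B:0 rd:4 wr:1>
#5 ALU src=r3,r1 dispatched  <A:0 Mu:2 Ld:0 B:0 rd:2 wr:0>

issued = [0, 3, 5]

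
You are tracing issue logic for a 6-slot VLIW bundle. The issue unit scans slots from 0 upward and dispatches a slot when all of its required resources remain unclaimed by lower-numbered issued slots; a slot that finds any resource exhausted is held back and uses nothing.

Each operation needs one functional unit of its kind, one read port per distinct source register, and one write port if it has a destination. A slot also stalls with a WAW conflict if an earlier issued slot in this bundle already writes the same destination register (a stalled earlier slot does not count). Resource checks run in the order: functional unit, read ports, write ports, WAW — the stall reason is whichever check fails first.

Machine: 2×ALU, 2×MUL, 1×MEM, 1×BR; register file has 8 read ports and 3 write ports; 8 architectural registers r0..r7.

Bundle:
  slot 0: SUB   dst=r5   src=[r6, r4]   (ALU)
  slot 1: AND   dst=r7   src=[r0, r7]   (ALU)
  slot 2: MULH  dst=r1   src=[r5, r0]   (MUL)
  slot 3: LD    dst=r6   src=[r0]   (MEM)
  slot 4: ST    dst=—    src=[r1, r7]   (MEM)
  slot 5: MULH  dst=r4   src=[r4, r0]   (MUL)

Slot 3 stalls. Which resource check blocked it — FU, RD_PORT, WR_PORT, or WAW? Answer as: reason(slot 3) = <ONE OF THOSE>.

  0. ALU→r5 ⇒ go  {1A/2Mu/1Ld/1B | 6r 2w}
  1. ALU→r7 ⇒ go  {0A/2Mu/1Ld/1B | 4r 1w}
  2. MUL→r1 ⇒ go  {0A/1Mu/1Ld/1B | 2r 0w}
  3. MEM→r6 ⇒ no(WR_PORT)  {0A/1Mu/1Ld/1B | 2r 0w}
  4. MEM ⇒ go  {0A/1Mu/0Ld/1B | 0r 0w}
  5. MUL→r4 ⇒ no(RD_PORT)  {0A/1Mu/0Ld/1B | 0r 0w}

reason(slot 3) = WR_PORT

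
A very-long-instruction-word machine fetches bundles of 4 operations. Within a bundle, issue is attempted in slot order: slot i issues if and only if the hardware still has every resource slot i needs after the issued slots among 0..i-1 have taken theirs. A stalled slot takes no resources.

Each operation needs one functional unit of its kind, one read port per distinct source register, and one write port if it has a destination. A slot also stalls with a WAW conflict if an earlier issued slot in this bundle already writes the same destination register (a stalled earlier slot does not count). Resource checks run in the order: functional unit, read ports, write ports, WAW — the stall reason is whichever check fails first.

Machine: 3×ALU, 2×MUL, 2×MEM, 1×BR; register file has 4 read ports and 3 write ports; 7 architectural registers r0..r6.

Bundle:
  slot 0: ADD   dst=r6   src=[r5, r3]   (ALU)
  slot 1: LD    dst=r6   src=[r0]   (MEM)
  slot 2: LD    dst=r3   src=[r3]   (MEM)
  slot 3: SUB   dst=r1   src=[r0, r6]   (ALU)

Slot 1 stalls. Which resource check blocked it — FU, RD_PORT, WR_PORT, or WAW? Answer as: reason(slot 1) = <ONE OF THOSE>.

slot 0 (ALU): ISSUE — free A2,Mu2,Ld2,B1 rp2 wp2
slot 1 (MEM): stall WAW — free A2,Mu2,Ld2,B1 rp2 wp2
slot 2 (MEM): ISSUE — free A2,Mu2,Ld1,B1 rp1 wp1
slot 3 (ALU): stall RD_PORT — free A2,Mu2,Ld1,B1 rp1 wp1

reason(slot 1) = WAW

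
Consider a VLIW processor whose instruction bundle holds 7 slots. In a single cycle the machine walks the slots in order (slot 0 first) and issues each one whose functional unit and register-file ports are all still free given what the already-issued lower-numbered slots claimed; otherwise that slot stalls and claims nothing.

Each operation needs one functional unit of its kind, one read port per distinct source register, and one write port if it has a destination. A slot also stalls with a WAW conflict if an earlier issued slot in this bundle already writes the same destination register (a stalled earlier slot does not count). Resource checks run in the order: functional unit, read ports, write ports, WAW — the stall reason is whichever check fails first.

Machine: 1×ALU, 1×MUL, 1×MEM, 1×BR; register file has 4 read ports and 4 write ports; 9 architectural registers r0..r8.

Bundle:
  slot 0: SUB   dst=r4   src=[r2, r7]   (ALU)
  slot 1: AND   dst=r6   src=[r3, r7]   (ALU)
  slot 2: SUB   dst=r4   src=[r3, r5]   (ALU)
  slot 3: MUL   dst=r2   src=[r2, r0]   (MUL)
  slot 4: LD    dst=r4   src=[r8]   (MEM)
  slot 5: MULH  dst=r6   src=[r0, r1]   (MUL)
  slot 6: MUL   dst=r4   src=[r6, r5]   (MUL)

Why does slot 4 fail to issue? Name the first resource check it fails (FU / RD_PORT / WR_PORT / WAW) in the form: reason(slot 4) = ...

(0) want 1×ALU +2rd +1wr — yes → AL0|MU1|ME1|BR1|rd2|wr3
(1) want 1×ALU +2rd +1wr — FU → AL0|MU1|ME1|BR1|rd2|wr3
(2) want 1×ALU +2rd +1wr — FU → AL0|MU1|ME1|BR1|rd2|wr3
(3) want 1×MUL +2rd +1wr — yes → AL0|MU0|ME1|BR1|rd0|wr2
(4) want 1×MEM +1rd +1wr — RD_PORT → AL0|MU0|ME1|BR1|rd0|wr2
(5) want 1×MUL +2rd +1wr — FU → AL0|MU0|ME1|BR1|rd0|wr2
(6) want 1×MUL +2rd +1wr — FU → AL0|MU0|ME1|BR1|rd0|wr2

reason(slot 4) = RD_PORT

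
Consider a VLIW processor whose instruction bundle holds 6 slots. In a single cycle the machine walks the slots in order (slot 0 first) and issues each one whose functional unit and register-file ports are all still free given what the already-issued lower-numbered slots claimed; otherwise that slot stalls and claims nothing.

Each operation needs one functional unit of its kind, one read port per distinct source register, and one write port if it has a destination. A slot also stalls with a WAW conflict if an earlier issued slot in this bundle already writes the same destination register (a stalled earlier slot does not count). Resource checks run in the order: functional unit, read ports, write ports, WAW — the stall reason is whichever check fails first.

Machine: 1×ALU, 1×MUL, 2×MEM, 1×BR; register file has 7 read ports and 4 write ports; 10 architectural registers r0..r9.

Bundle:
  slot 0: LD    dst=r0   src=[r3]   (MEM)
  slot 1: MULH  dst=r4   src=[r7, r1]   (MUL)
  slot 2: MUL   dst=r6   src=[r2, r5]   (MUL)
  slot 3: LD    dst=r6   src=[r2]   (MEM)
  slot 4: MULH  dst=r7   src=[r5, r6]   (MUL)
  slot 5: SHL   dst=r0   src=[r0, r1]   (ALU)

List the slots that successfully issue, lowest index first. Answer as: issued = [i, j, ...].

issued = [0, 1, 3]

#0 MEM src=r3 dispatched  <A:1 Mu:1 Ld:1 B:1 rd:6 wr:3>
#1 MUL src=r7,r1 dispatched  <A:1 Mu:0 Ld:1 B:1 rd:4 wr:2>
#2 MUL src=r2,r5 held:FU  <A:1 Mu:0 Ld:1 B:1 rd:4 wr:2>
#3 MEM src=r2 dispatched  <A:1 Mu:0 Ld:0 B:1 rd:3 wr:1>
#4 MUL src=r5,r6 held:FU  <A:1 Mu:0 Ld:0 B:1 rd:3 wr:1>
#5 ALU src=r0,r1 held:WAW  <A:1 Mu:0 Ld:0 B:1 rd:3 wr:1>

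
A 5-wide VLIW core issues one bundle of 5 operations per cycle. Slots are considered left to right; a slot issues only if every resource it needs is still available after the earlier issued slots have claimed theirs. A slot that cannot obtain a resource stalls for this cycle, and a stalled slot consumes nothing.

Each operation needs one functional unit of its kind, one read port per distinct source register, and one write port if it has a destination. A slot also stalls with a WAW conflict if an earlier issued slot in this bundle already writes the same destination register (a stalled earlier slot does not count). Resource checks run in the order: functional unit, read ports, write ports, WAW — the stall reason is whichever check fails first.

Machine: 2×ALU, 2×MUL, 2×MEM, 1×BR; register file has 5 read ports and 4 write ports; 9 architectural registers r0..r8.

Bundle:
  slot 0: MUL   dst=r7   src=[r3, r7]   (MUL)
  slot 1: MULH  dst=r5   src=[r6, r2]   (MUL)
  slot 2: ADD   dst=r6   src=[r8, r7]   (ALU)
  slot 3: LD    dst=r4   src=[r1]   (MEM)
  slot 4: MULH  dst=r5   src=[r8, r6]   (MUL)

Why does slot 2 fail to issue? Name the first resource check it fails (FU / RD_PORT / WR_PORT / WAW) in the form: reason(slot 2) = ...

  0. MUL→r7 ⇒ go  {2A/1Mu/2Ld/1B | 3r 3w}
  1. MUL→r5 ⇒ go  {2A/0Mu/2Ld/1B | 1r 2w}
  2. ALU→r6 ⇒ no(RD_PORT)  {2A/0Mu/2Ld/1B | 1r 2w}
  3. MEM→r4 ⇒ go  {2A/0Mu/1Ld/1B | 0r 1w}
  4. MUL→r5 ⇒ no(FU)  {2A/0Mu/1Ld/1B | 0r 1w}

reason(slot 2) = RD_PORT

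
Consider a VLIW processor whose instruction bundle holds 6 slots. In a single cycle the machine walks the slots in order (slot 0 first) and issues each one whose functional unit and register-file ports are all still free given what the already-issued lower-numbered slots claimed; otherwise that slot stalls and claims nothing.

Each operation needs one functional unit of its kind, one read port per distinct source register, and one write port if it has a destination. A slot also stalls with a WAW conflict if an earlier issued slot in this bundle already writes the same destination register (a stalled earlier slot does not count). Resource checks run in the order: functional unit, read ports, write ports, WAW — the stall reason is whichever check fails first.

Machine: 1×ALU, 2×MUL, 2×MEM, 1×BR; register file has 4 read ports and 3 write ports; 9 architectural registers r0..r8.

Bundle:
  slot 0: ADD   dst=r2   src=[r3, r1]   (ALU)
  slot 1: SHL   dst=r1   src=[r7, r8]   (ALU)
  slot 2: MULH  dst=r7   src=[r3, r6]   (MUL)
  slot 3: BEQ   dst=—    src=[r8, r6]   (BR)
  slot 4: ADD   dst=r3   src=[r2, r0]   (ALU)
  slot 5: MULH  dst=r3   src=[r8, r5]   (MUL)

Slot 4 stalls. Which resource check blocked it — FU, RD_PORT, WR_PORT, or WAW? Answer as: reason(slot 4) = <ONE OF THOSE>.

reason(slot 4) = FU

slot 0 (ALU): ISSUE — free A0,Mu2,Ld2,B1 rp2 wp2
slot 1 (ALU): stall FU — free A0,Mu2,Ld2,B1 rp2 wp2
slot 2 (MUL): ISSUE — free A0,Mu1,Ld2,B1 rp0 wp1
slot 3 (BR): stall RD_PORT — free A0,Mu1,Ld2,B1 rp0 wp1
slot 4 (ALU): stall FU — free A0,Mu1,Ld2,B1 rp0 wp1
slot 5 (MUL): stall RD_PORT — free A0,Mu1,Ld2,B1 rp0 wp1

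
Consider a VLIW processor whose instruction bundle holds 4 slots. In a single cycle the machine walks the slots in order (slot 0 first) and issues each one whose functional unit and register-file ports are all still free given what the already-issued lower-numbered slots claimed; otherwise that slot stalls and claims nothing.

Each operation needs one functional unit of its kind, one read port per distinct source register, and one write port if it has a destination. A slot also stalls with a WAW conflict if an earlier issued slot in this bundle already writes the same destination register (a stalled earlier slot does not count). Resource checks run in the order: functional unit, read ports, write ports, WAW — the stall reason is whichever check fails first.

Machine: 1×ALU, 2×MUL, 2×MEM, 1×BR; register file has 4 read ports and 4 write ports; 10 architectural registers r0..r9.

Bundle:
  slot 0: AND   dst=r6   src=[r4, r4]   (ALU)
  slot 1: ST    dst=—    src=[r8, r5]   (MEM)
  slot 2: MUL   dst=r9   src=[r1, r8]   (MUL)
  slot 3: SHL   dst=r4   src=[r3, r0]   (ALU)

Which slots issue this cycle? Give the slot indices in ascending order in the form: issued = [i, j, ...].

issued = [0, 1]

  0. ALU→r6 ⇒ go  {0A/2Mu/2Ld/1B | 3r 3w}
  1. MEM ⇒ go  {0A/2Mu/1Ld/1B | 1r 3w}
  2. MUL→r9 ⇒ no(RD_PORT)  {0A/2Mu/1Ld/1B | 1r 3w}
  3. ALU→r4 ⇒ no(FU)  {0A/2Mu/1Ld/1B | 1r 3w}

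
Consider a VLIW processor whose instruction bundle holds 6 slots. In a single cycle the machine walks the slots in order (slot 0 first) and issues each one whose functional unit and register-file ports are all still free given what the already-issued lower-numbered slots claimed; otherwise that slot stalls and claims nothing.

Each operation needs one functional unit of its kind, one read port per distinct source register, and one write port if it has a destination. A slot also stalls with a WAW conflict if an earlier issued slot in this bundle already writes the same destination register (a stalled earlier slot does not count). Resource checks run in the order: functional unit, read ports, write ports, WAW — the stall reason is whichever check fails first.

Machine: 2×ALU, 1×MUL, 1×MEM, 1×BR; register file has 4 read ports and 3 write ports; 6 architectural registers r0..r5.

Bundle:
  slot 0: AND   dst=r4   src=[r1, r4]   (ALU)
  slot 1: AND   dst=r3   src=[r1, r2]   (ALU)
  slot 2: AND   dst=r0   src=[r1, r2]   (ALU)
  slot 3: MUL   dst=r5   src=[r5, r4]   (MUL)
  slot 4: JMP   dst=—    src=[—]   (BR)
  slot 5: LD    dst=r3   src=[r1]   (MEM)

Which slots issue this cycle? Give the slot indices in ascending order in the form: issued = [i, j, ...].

issued = [0, 1, 4]

  0. ALU→r4 ⇒ go  {1A/1Mu/1Ld/1B | 2r 2w}
  1. ALU→r3 ⇒ go  {0A/1Mu/1Ld/1B | 0r 1w}
  2. ALU→r0 ⇒ no(FU)  {0A/1Mu/1Ld/1B | 0r 1w}
  3. MUL→r5 ⇒ no(RD_PORT)  {0A/1Mu/1Ld/1B | 0r 1w}
  4. BR ⇒ go  {0A/1Mu/1Ld/0B | 0r 1w}
  5. MEM→r3 ⇒ no(RD_PORT)  {0A/1Mu/1Ld/0B | 0r 1w}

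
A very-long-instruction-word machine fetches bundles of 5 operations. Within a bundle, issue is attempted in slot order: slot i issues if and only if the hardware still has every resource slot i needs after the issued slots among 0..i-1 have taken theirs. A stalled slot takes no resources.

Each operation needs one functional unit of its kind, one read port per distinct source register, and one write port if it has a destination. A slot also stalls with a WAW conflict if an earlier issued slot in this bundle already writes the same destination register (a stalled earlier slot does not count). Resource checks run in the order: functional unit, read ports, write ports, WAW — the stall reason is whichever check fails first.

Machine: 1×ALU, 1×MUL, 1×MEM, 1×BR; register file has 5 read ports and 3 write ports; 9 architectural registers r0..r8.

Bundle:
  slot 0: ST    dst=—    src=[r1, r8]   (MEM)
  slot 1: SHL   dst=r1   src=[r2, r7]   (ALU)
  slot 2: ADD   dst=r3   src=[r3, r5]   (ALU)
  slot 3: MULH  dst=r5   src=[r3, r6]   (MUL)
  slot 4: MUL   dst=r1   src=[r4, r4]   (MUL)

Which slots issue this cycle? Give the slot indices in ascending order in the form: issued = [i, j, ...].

slot 0 (MEM): ISSUE — free A1,Mu1,Ld0,B1 rp3 wp3
slot 1 (ALU): ISSUE — free A0,Mu1,Ld0,B1 rp1 wp2
slot 2 (ALU): stall FU — free A0,Mu1,Ld0,B1 rp1 wp2
slot 3 (MUL): stall RD_PORT — free A0,Mu1,Ld0,B1 rp1 wp2
slot 4 (MUL): stall WAW — free A0,Mu1,Ld0,B1 rp1 wp2

issued = [0, 1]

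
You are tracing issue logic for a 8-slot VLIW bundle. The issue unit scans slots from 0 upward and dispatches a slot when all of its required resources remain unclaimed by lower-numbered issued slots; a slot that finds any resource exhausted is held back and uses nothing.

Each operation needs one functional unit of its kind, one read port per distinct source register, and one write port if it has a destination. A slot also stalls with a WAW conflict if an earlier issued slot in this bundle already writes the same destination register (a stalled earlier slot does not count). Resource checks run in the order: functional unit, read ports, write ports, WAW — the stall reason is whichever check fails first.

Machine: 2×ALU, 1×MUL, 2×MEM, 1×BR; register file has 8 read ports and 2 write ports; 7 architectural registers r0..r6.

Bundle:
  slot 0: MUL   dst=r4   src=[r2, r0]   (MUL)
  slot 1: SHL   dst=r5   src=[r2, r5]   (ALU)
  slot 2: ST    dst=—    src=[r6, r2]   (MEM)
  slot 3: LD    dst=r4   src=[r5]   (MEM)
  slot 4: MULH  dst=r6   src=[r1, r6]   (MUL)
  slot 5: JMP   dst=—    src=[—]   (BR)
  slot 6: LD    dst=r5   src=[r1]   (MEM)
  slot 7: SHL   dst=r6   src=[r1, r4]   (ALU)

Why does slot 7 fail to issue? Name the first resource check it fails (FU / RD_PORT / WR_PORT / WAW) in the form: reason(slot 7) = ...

reason(slot 7) = WR_PORT

#0 MUL src=r2,r0 dispatched  <A:2 Mu:0 Ld:2 B:1 rd:6 wr:1>
#1 ALU src=r2,r5 dispatched  <A:1 Mu:0 Ld:2 B:1 rd:4 wr:0>
#2 MEM src=r6,r2 dispatched  <A:1 Mu:0 Ld:1 B:1 rd:2 wr:0>
#3 MEM src=r5 held:WR_PORT  <A:1 Mu:0 Ld:1 B:1 rd:2 wr:0>
#4 MUL src=r1,r6 held:FU  <A:1 Mu:0 Ld:1 B:1 rd:2 wr:0>
#5 BR src=- dispatched  <A:1 Mu:0 Ld:1 B:0 rd:2 wr:0>
#6 MEM src=r1 held:WR_PORT  <A:1 Mu:0 Ld:1 B:0 rd:2 wr:0>
#7 ALU src=r1,r4 held:WR_PORT  <A:1 Mu:0 Ld:1 B:0 rd:2 wr:0>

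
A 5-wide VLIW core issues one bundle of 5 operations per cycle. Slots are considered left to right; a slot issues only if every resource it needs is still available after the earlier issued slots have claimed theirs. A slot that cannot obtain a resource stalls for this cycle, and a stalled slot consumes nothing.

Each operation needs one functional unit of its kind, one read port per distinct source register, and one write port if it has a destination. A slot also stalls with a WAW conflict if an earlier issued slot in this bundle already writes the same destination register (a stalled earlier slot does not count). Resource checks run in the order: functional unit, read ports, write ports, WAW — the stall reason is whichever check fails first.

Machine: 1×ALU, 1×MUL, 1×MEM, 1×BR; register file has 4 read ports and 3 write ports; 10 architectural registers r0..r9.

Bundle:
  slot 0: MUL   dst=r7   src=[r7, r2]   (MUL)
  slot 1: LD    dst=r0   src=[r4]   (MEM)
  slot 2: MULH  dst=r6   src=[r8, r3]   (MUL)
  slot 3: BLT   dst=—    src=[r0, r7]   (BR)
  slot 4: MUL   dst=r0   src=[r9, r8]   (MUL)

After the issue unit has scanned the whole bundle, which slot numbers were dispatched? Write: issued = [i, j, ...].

issued = [0, 1]

[0] MUL needs rd=2 wr=1: ok; after: ALU=1 MUL=0 MEM=1 BR=1, R=2, W=2
[1] MEM needs rd=1 wr=1: ok; after: ALU=1 MUL=0 MEM=0 BR=1, R=1, W=1
[2] MUL needs rd=2 wr=1: FU; after: ALU=1 MUL=0 MEM=0 BR=1, R=1, W=1
[3] BR needs rd=2 wr=0: RD_PORT; after: ALU=1 MUL=0 MEM=0 BR=1, R=1, W=1
[4] MUL needs rd=2 wr=1: FU; after: ALU=1 MUL=0 MEM=0 BR=1, R=1, W=1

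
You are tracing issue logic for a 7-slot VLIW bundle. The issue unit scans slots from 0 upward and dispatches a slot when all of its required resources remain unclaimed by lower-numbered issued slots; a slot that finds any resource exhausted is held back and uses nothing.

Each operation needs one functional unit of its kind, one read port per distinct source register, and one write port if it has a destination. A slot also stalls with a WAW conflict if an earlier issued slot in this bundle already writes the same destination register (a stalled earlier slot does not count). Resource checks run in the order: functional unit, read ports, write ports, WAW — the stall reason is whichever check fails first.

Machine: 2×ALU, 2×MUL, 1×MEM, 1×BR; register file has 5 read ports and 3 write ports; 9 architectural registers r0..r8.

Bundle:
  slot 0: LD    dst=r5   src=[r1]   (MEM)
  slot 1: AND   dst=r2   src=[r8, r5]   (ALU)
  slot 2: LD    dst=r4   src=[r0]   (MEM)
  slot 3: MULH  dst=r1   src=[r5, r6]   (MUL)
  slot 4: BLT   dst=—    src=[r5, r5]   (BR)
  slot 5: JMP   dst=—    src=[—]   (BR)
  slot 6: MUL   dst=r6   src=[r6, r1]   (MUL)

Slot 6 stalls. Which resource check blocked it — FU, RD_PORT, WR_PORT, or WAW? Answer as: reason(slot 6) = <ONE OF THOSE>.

reason(slot 6) = RD_PORT

slot 0 (MEM): ISSUE — free A2,Mu2,Ld0,B1 rp4 wp2
slot 1 (ALU): ISSUE — free A1,Mu2,Ld0,B1 rp2 wp1
slot 2 (MEM): stall FU — free A1,Mu2,Ld0,B1 rp2 wp1
slot 3 (MUL): ISSUE — free A1,Mu1,Ld0,B1 rp0 wp0
slot 4 (BR): stall RD_PORT — free A1,Mu1,Ld0,B1 rp0 wp0
slot 5 (BR): ISSUE — free A1,Mu1,Ld0,B0 rp0 wp0
slot 6 (MUL): stall RD_PORT — free A1,Mu1,Ld0,B0 rp0 wp0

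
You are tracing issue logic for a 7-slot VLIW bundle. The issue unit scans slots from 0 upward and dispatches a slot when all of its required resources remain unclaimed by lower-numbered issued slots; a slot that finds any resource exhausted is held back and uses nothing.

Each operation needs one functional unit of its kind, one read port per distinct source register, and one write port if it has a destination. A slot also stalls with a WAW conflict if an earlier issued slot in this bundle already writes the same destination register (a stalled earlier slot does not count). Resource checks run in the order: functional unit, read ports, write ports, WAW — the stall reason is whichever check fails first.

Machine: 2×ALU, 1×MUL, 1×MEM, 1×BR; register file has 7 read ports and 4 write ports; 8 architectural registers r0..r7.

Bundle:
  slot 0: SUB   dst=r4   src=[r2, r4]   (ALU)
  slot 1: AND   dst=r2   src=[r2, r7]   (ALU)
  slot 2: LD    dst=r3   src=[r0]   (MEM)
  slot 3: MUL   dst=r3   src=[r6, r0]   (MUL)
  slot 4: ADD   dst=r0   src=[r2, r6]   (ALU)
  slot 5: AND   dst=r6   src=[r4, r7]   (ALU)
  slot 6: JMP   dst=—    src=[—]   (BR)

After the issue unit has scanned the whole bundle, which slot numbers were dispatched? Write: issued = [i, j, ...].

#0 ALU src=r2,r4 dispatched  <A:1 Mu:1 Ld:1 B:1 rd:5 wr:3>
#1 ALU src=r2,r7 dispatched  <A:0 Mu:1 Ld:1 B:1 rd:3 wr:2>
#2 MEM src=r0 dispatched  <A:0 Mu:1 Ld:0 B:1 rd:2 wr:1>
#3 MUL src=r6,r0 held:WAW  <A:0 Mu:1 Ld:0 B:1 rd:2 wr:1>
#4 ALU src=r2,r6 held:FU  <A:0 Mu:1 Ld:0 B:1 rd:2 wr:1>
#5 ALU src=r4,r7 held:FU  <A:0 Mu:1 Ld:0 B:1 rd:2 wr:1>
#6 BR src=- dispatched  <A:0 Mu:1 Ld:0 B:0 rd:2 wr:1>

issued = [0, 1, 2, 6]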